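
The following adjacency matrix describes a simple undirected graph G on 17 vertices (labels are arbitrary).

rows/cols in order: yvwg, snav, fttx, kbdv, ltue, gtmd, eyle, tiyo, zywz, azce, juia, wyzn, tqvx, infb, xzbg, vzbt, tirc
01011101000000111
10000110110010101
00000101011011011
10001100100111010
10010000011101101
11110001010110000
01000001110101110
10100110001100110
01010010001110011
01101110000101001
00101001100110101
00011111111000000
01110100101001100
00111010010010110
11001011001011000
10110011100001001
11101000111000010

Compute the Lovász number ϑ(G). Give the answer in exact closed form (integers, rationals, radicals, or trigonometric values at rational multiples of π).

N(tiyo) = {yvwg, fttx, gtmd, eyle, juia, wyzn, xzbg, vzbt}, |N(tiyo)| = 8.
N(kbdv) = {yvwg, ltue, gtmd, zywz, wyzn, tqvx, infb, vzbt}, |N(kbdv)| = 8.
N(yvwg) = {snav, kbdv, ltue, gtmd, tiyo, xzbg, vzbt, tirc}, |N(yvwg)| = 8.
deg(fttx) = 8; N(fttx) = {gtmd, tiyo, azce, juia, tqvx, infb, vzbt, tirc}.
Regular of degree 8 on 17 vertices: strongly regular (17,8,3,4).
The 3 distinct eigenvalues: [8.0, 1.562, -2.562].
−17·(-sqrt(17)/2 - 1/2) / ((8)−(-sqrt(17)/2 - 1/2)) = sqrt(17) = ϑ(G).
≈ 4.1231056 (to 7 d.p.).

sqrt(17)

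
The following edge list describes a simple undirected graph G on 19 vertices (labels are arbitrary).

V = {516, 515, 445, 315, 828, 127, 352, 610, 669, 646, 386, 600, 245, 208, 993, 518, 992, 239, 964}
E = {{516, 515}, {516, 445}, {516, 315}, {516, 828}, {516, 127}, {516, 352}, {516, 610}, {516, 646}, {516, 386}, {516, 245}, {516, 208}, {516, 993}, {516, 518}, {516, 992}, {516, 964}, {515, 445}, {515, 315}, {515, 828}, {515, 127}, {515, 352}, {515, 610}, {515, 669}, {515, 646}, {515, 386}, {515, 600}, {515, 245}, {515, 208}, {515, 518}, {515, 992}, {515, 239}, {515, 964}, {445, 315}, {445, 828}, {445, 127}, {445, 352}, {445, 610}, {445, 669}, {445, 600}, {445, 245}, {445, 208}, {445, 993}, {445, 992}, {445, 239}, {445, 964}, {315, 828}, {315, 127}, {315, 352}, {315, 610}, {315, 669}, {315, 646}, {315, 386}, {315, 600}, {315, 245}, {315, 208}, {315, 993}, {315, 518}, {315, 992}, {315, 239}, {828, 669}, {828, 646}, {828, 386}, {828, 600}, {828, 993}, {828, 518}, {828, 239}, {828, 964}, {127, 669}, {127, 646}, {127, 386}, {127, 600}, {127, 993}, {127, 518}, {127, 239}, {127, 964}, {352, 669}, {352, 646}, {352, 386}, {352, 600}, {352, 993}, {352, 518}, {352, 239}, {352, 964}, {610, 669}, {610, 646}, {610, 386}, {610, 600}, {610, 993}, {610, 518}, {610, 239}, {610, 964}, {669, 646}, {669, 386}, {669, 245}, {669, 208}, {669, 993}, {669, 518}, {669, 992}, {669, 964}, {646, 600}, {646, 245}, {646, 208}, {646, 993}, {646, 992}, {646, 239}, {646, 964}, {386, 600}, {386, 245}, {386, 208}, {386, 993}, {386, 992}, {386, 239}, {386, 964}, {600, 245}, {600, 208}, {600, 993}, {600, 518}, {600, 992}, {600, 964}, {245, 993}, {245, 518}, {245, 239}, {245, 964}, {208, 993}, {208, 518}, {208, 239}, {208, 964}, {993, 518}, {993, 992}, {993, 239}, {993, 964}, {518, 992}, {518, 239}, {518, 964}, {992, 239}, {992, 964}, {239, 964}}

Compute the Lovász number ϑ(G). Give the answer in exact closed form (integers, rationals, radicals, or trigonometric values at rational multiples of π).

deg(828) = 12; N(828) = {516, 515, 445, 315, 669, 646, 386, 600, 993, 518, 239, 964}.
Vertex 610 has 12 neighbors: 516, 515, 445, 315, 669, 646, 386, 600, 993, 518, 239, 964.
N(208) = {516, 515, 445, 315, 669, 646, 386, 600, 993, 518, 239, 964}, |N(208)| = 12.
N(646) = {516, 515, 315, 828, 127, 352, 610, 669, 600, 245, 208, 993, 992, 239, 964}, |N(646)| = 15.
Complete multipartite on [7, 4, 4, 2, 2]: sandwich collapses at ϑ=7.
= 7.00000000… (decimal).
Check 7 ≤ 7 ≤ 7: collapsed.

7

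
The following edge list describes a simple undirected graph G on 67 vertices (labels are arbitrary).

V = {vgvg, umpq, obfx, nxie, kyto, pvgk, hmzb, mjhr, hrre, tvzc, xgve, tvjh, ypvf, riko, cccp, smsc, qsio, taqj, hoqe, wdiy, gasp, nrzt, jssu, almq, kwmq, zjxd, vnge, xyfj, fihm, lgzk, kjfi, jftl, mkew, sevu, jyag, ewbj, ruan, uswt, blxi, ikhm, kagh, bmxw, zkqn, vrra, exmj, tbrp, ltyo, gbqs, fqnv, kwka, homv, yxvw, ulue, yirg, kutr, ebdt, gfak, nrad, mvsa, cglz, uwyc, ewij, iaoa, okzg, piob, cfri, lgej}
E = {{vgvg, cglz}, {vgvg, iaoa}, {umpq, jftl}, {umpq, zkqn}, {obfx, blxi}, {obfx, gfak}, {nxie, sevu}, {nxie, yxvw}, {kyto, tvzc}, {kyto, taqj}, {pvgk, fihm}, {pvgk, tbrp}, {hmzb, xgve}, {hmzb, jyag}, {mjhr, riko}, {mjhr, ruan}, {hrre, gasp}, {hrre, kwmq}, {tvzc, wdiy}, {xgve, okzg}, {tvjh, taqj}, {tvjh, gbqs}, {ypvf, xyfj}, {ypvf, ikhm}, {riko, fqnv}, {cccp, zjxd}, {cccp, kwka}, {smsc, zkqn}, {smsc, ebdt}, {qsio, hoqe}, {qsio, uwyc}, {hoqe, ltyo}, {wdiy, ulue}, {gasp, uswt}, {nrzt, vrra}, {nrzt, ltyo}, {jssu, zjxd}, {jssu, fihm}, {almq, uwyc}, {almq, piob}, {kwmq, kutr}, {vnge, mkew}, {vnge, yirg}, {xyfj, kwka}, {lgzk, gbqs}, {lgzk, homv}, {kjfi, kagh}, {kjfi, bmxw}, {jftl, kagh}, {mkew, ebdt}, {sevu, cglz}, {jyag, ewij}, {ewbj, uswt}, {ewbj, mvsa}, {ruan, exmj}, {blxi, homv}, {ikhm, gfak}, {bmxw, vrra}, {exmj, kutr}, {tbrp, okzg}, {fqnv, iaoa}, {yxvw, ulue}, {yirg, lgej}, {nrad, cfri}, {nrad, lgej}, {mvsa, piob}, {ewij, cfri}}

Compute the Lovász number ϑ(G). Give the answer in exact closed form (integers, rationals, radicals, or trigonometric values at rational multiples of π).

67*cos(pi/67)/(cos(pi/67) + 1)

Vertex gfak has 2 neighbors: obfx, ikhm.
Vertex xgve has 2 neighbors: hmzb, okzg.
N(lgej) = {yirg, nrad}, |N(lgej)| = 2.
N(mkew) = {vnge, ebdt}, |N(mkew)| = 2.
Regular of degree 2 on 67 vertices: a single 67-cycle (edge-transitive).
Distinct eigenvalues (to 6 d.p.): [2.0, 1.991212, 1.964925, 1.92137, 1.860931, 1.784137, 1.691664, 1.584325, 1.463063, 1.328943, 1.183144, 1.026948, 0.861727, 0.688934, 0.510086, 0.326755, 0.140552, -0.046885, -0.233911, -0.418881, -0.600169, -0.776184, -0.945377, -1.106262, -1.257426, -1.397539, -1.52537, -1.639797, -1.739813, -1.824539, -1.893231, -1.945286, -1.980245, -1.997802].
Lovász (edge-transitive): ϑ = −67·(-2*cos(pi/67))/((2)−(-2*cos(pi/67))) = 67*cos(pi/67)/(cos(pi/67) + 1).
Numerically 33.48158.
Check 33 ≤ 67*cos(pi/67)/(cos(pi/67) + 1) ≤ 34: both strict.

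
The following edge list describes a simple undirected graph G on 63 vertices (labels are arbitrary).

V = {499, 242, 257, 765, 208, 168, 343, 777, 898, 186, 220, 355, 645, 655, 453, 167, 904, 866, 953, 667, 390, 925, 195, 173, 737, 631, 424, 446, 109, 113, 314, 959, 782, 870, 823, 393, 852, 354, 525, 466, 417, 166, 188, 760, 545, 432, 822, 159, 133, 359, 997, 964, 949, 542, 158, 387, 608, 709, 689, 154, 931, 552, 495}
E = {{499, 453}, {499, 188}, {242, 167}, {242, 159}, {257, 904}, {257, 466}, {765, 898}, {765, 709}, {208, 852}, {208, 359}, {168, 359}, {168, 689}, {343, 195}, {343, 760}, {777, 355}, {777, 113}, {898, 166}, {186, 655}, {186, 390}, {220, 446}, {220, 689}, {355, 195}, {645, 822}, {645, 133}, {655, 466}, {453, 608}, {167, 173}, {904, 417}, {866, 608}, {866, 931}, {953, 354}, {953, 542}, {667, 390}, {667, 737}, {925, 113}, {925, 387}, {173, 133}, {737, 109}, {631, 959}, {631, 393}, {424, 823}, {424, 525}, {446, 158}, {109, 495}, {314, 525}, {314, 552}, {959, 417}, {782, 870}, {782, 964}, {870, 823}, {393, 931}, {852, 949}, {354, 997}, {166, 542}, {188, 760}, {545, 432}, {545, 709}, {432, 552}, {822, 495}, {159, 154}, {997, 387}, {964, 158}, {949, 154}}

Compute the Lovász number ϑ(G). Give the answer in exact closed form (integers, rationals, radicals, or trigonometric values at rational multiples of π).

Vertex 925 has 2 neighbors: 113, 387.
deg(417) = 2; N(417) = {904, 959}.
N(667) = {390, 737}, |N(667)| = 2.
Vertex 608 has 2 neighbors: 453, 866.
Regular of degree 2 on 63 vertices: the odd cycle C_{63}.
spec(A) ≈ [2.0, 1.9901, 1.9603, 1.9111, 1.843, 1.7564, 1.6525, 1.5321, 1.3965, 1.247, 1.0851, 0.9124, 0.7307, 0.5417, 0.3473, 0.1495, -0.0499, -0.2487, -0.445, -0.637, -0.8226, -1.0, -1.1675, -1.3234, -1.4661, -1.5943, -1.7066, -1.8019, -1.8794, -1.9382, -1.9777, -1.9975] (distinct, 4 d.p.).
Lovász: ϑ = −63(-2*cos(pi/63))/(2+-(-1)*2*cos(pi/63)) = 63*cos(pi/63)/(cos(pi/63) + 1).
ϑ(G) ≈ 31.4804.
Sandwich: α(G)=31 ≤ ϑ(G)=63*cos(pi/63)/(cos(pi/63) + 1) ≤ χ(Ḡ)=32 (both strict).

63*cos(pi/63)/(cos(pi/63) + 1)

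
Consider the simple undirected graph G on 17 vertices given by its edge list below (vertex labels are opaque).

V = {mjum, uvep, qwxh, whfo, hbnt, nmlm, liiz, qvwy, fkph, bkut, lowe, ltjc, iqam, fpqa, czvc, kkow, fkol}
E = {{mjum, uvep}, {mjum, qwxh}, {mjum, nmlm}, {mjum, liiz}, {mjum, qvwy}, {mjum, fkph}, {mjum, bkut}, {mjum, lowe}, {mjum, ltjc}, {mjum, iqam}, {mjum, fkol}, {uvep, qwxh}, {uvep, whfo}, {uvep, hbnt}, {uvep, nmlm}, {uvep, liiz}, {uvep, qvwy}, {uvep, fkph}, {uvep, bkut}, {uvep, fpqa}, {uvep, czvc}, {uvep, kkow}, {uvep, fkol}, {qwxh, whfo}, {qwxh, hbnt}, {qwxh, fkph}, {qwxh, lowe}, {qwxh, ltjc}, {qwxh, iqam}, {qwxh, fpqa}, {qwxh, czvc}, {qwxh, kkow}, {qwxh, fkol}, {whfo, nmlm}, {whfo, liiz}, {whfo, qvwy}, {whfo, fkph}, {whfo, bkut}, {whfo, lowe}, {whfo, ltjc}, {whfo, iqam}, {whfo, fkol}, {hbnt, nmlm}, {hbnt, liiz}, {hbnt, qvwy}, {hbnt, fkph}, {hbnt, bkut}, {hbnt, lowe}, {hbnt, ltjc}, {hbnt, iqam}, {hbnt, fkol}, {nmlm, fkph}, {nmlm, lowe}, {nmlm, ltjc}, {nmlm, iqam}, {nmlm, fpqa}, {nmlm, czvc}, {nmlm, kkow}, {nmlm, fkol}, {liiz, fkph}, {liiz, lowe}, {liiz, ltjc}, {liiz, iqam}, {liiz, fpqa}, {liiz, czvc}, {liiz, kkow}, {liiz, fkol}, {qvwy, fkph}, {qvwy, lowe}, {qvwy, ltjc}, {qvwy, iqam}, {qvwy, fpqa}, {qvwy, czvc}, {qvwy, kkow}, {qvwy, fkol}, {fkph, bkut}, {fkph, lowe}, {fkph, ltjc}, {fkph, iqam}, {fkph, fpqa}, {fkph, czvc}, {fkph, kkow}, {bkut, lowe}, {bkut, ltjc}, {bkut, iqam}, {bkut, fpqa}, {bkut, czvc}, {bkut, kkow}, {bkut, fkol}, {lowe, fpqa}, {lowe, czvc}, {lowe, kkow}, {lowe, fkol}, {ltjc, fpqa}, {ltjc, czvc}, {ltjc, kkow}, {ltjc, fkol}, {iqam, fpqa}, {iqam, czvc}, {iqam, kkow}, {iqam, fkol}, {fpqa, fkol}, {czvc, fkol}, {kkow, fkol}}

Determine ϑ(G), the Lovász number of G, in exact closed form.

N(iqam) = {mjum, qwxh, whfo, hbnt, nmlm, liiz, qvwy, fkph, bkut, fpqa, czvc, kkow, fkol}, |N(iqam)| = 13.
Vertex liiz has 12 neighbors: mjum, uvep, whfo, hbnt, fkph, lowe, ltjc, iqam, fpqa, czvc, kkow, fkol.
N(fpqa) = {uvep, qwxh, nmlm, liiz, qvwy, fkph, bkut, lowe, ltjc, iqam, fkol}, |N(fpqa)| = 11.
N(qvwy) = {mjum, uvep, whfo, hbnt, fkph, lowe, ltjc, iqam, fpqa, czvc, kkow, fkol}, |N(qvwy)| = 12.
Complete multipartite on [6, 5, 4, 2]: sandwich collapses at ϑ=6.
ϑ(G) ≈ 6.00000.
Lovász sandwich 6 ≤ 6 ≤ 6: collapsed.

6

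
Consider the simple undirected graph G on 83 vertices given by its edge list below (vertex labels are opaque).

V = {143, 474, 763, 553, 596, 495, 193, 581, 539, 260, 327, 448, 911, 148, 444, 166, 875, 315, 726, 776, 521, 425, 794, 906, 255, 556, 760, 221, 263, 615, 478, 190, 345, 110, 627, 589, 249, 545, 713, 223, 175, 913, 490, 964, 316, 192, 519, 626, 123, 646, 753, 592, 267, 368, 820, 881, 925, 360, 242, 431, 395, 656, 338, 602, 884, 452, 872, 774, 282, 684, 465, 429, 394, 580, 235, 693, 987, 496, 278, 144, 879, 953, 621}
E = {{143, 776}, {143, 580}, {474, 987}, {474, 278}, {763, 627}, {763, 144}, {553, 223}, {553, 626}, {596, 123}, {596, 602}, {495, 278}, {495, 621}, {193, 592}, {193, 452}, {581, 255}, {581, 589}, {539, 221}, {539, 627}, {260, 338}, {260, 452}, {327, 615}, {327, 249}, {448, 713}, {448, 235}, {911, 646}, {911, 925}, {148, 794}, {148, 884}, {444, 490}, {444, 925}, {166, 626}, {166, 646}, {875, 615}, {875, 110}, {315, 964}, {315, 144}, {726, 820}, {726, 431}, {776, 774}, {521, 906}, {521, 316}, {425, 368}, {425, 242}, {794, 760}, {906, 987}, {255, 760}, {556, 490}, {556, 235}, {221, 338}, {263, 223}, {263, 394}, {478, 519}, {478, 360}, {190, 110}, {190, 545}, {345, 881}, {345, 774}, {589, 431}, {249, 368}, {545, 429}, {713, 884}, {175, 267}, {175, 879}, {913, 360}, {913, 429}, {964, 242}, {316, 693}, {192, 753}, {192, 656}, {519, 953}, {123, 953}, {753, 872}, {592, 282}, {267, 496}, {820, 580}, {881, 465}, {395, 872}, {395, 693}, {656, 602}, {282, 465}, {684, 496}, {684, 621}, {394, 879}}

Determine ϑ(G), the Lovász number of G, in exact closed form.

83*cos(pi/83)/(cos(pi/83) + 1)

deg(474) = 2; N(474) = {987, 278}.
Vertex 539 has 2 neighbors: 221, 627.
deg(713) = 2; N(713) = {448, 884}.
deg(693) = 2; N(693) = {316, 395}.
2-regular, N=83; the odd cycle C_{83}.
Distinct eigenvalues (to 4 d.p.): [2.0, 1.9943, 1.9771, 1.9486, 1.909, 1.8584, 1.7972, 1.7257, 1.6443, 1.5535, 1.4538, 1.3457, 1.23, 1.1072, 0.9781, 0.8433, 0.7038, 0.5602, 0.4134, 0.2642, 0.1135, -0.0378, -0.189, -0.339, -0.4871, -0.6324, -0.7741, -0.9114, -1.0434, -1.1694, -1.2888, -1.4008, -1.5047, -1.6001, -1.6862, -1.7627, -1.8291, -1.8851, -1.9302, -1.9643, -1.9871, -1.9986].
−83·(-2*cos(pi/83)) / ((2)−(-2*cos(pi/83))) = 83*cos(pi/83)/(cos(pi/83) + 1) = ϑ(G).
≈ 41.4851 (to 4 d.p.).
Check 41 ≤ 83*cos(pi/83)/(cos(pi/83) + 1) ≤ 42: both strict.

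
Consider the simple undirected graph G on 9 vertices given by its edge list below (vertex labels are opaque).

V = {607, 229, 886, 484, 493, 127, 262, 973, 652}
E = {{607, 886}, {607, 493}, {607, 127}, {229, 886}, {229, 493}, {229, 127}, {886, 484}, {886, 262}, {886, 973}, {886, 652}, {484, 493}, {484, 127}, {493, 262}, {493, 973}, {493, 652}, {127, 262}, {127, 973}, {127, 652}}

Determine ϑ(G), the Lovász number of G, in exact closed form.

Vertex 886 has 6 neighbors: 607, 229, 484, 262, 973, 652.
N(127) = {607, 229, 484, 262, 973, 652}, |N(127)| = 6.
Vertex 262 has 3 neighbors: 886, 493, 127.
Vertex 652 has 3 neighbors: 886, 493, 127.
Complete multipartite on [6, 3]: sandwich collapses at ϑ=6.
≈ 6.0000000 (to 7 d.p.).
Check 6 ≤ 6 ≤ 6: collapsed.

6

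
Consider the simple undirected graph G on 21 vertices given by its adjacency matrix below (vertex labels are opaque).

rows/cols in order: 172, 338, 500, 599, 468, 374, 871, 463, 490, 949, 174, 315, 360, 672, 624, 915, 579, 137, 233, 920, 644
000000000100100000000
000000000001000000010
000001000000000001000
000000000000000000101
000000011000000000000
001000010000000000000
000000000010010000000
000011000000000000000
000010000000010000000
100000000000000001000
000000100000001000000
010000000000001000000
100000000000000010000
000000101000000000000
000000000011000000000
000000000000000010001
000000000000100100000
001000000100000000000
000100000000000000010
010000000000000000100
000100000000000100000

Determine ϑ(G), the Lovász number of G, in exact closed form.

Vertex 172 has 2 neighbors: 949, 360.
Vertex 949 has 2 neighbors: 172, 137.
deg(599) = 2; N(599) = {233, 644}.
Vertex 871 has 2 neighbors: 174, 672.
2-regular, N=21; connected 2-regular on 21 ⇒ C_{21}.
spec(A) ≈ [2.0, 1.9111, 1.6525, 1.247, 0.7307, 0.1495, -0.445, -1.0, -1.4661, -1.8019, -1.9777] (distinct, 4 d.p.).
−21·(-2*cos(pi/21)) / ((2)−(-2*cos(pi/21))) = 21*cos(pi/21)/(cos(pi/21) + 1) = ϑ(G).
Numerically 10.4410325.
Lovász sandwich 10 ≤ 21*cos(pi/21)/(cos(pi/21) + 1) ≤ 11: both strict.

21*cos(pi/21)/(cos(pi/21) + 1)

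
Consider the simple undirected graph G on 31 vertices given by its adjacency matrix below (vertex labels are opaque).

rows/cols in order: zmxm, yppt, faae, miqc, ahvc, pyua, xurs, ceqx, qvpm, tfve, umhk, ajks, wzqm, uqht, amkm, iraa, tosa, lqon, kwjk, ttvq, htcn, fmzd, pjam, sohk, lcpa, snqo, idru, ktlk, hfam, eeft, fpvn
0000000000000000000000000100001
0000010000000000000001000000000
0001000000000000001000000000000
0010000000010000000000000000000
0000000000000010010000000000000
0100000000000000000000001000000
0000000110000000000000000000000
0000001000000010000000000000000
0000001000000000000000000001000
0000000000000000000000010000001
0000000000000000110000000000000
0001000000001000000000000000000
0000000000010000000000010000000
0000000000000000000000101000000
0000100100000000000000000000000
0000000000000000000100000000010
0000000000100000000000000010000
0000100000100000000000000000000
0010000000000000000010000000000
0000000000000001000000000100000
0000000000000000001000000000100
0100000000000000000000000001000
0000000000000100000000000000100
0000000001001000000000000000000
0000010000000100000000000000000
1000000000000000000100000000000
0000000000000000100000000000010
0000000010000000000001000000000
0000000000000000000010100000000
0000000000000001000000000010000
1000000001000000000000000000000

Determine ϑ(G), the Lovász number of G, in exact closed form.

deg(qvpm) = 2; N(qvpm) = {xurs, ktlk}.
deg(htcn) = 2; N(htcn) = {kwjk, hfam}.
deg(faae) = 2; N(faae) = {miqc, kwjk}.
deg(lcpa) = 2; N(lcpa) = {pyua, uqht}.
31-vertex 2-regular graph: this is C_{31}, the 31-cycle.
spec(A) ≈ [2.0, 1.9591, 1.8379, 1.6415, 1.3779, 1.0579, 0.6946, 0.3029, -0.1013, -0.5013, -0.8808, -1.2242, -1.5175, -1.7487, -1.9083, -1.9897] (distinct, 4 d.p.).
With N=31: ϑ(G) = 31·(-(-1)*2*cos(pi/31))/(2−(-2*cos(pi/31))) = 31*cos(pi/31)/(cos(pi/31) + 1).
Numerically 15.460135.
Lovász sandwich 15 ≤ 31*cos(pi/31)/(cos(pi/31) + 1) ≤ 16: both strict.

31*cos(pi/31)/(cos(pi/31) + 1)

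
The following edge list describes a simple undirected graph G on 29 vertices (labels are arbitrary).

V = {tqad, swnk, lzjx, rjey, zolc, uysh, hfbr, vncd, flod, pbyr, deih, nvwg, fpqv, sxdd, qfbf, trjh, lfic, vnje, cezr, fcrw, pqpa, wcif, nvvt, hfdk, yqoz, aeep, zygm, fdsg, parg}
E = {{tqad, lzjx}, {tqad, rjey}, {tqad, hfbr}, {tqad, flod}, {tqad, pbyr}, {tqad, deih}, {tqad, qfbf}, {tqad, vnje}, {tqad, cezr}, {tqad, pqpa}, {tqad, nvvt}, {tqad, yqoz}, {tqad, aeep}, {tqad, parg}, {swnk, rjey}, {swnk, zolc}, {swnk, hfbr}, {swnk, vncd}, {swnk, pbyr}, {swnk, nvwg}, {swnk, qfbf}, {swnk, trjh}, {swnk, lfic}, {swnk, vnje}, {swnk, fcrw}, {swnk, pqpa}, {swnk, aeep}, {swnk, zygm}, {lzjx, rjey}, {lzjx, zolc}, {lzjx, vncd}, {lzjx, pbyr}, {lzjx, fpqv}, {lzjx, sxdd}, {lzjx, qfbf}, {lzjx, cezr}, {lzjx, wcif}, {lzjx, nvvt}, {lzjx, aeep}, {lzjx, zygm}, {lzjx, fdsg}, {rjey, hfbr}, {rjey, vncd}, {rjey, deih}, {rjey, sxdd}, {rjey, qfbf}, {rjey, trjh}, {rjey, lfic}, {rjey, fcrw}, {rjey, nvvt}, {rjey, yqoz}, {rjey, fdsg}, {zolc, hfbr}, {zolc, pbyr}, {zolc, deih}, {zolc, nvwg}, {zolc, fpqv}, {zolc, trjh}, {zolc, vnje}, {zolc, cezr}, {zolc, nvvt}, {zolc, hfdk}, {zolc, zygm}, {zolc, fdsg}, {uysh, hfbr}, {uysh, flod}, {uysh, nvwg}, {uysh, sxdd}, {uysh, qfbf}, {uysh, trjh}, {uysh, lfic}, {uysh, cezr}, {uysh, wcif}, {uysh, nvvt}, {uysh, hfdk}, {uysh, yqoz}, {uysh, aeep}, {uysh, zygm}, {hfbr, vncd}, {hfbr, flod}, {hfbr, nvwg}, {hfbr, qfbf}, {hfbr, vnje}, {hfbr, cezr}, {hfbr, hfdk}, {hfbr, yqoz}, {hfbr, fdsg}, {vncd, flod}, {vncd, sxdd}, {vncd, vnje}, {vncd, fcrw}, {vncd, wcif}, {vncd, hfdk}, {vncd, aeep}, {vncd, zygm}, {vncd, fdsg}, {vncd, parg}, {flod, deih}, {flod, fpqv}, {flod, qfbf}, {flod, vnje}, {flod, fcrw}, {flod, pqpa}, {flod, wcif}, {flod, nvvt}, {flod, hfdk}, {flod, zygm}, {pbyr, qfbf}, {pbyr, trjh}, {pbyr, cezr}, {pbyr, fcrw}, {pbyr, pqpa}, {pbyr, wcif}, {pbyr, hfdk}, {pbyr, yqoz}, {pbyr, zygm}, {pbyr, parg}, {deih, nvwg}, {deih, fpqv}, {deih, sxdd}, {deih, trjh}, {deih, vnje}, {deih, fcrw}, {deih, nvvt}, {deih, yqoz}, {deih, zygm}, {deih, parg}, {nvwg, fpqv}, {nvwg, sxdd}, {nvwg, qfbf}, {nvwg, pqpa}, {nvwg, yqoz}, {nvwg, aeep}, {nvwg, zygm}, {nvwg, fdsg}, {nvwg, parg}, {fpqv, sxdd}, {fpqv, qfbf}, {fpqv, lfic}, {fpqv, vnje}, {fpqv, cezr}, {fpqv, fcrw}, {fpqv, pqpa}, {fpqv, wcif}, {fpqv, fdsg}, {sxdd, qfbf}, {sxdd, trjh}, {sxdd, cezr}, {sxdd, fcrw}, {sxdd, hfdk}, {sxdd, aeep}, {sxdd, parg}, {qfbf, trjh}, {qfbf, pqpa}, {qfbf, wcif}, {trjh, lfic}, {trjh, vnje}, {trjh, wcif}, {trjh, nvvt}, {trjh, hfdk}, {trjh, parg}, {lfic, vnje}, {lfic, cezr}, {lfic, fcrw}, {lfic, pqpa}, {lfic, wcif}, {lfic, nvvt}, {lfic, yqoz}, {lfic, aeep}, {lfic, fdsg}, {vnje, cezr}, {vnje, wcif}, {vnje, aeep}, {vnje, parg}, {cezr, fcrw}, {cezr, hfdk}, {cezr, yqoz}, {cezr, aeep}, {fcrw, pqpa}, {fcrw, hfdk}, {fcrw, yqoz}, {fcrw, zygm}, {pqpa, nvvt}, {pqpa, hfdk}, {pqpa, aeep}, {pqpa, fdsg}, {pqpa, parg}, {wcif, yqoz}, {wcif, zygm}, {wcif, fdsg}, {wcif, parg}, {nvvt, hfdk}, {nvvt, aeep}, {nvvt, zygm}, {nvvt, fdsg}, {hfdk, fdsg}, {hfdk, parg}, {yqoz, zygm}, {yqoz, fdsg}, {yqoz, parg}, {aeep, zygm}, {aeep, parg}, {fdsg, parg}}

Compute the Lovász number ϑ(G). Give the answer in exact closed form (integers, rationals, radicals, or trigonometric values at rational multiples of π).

sqrt(29)

Vertex sxdd has 14 neighbors: lzjx, rjey, uysh, vncd, deih, nvwg, fpqv, qfbf, trjh, cezr, fcrw, hfdk, aeep, parg.
deg(hfbr) = 14; N(hfbr) = {tqad, swnk, rjey, zolc, uysh, vncd, flod, nvwg, qfbf, vnje, cezr, hfdk, yqoz, fdsg}.
N(vnje) = {tqad, swnk, zolc, hfbr, vncd, flod, deih, fpqv, trjh, lfic, cezr, wcif, aeep, parg}, |N(vnje)| = 14.
Vertex qfbf has 14 neighbors: tqad, swnk, lzjx, rjey, uysh, hfbr, flod, pbyr, nvwg, fpqv, sxdd, trjh, pqpa, wcif.
29-vertex 14-regular graph: SR(29,14,6,7) — a Paley graph.
Distinct eigenvalues (to 3 d.p.): [14.0, 2.193, -3.193].
With N=29: ϑ(G) = 29·(-(-sqrt(29)/2 - 1/2))/(14−(-sqrt(29)/2 - 1/2)) = sqrt(29).
Numerically 5.38516.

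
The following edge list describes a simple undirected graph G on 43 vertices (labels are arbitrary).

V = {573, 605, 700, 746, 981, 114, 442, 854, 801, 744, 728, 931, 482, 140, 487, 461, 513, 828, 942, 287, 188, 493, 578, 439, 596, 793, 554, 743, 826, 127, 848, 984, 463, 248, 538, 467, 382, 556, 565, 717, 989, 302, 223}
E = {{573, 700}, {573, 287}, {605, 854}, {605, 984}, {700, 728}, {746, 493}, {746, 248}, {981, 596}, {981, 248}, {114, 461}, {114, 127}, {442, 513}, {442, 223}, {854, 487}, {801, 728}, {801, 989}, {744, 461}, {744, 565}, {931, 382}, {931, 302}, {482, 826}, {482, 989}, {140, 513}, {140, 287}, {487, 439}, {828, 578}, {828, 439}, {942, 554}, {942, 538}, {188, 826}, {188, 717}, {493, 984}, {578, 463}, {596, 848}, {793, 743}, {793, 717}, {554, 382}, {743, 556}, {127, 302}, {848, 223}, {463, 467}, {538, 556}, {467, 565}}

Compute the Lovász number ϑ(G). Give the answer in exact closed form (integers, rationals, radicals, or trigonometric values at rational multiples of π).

Vertex 565 has 2 neighbors: 744, 467.
Vertex 487 has 2 neighbors: 854, 439.
N(248) = {746, 981}, |N(248)| = 2.
N(700) = {573, 728}, |N(700)| = 2.
G on 43 vertices is 2-regular; a single 43-cycle (edge-transitive).
spec(A) ≈ [2.0, 1.979, 1.915, 1.811, 1.668, 1.49, 1.279, 1.042, 0.782, 0.506, 0.219, -0.073, -0.363, -0.646, -0.914, -1.164, -1.388, -1.583, -1.744, -1.868, -1.952, -1.995] (distinct, 3 d.p.).
Lovász: ϑ = −43(-2*cos(pi/43))/(2+-(-1)*2*cos(pi/43)) = 43*cos(pi/43)/(cos(pi/43) + 1).
Numerically 21.4712837.
21 ≤ 43*cos(pi/43)/(cos(pi/43) + 1) ≤ 22: both strict.

43*cos(pi/43)/(cos(pi/43) + 1)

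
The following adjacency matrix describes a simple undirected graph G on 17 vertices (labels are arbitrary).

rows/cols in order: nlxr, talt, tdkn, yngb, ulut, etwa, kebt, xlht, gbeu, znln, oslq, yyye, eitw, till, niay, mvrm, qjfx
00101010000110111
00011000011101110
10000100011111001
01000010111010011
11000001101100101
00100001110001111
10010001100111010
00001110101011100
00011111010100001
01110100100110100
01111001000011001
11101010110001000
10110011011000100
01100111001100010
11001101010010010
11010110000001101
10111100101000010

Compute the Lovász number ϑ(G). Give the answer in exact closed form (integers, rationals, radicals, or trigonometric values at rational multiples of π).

sqrt(17)

N(niay) = {nlxr, talt, ulut, etwa, xlht, znln, eitw, mvrm}, |N(niay)| = 8.
N(xlht) = {ulut, etwa, kebt, gbeu, oslq, eitw, till, niay}, |N(xlht)| = 8.
N(kebt) = {nlxr, yngb, xlht, gbeu, yyye, eitw, till, mvrm}, |N(kebt)| = 8.
N(gbeu) = {yngb, ulut, etwa, kebt, xlht, znln, yyye, qjfx}, |N(gbeu)| = 8.
17-vertex 8-regular graph: Paley(17): SR with (k,λ,μ)=(8,3,4).
A has 3 distinct eigenvalues ≈ [8.0, 1.562, -2.562].
Lovász: ϑ = −17(-sqrt(17)/2 - 1/2)/(8+-(-sqrt(17)/2 - 1/2)) = sqrt(17).
≈ 4.12311 (to 5 d.p.).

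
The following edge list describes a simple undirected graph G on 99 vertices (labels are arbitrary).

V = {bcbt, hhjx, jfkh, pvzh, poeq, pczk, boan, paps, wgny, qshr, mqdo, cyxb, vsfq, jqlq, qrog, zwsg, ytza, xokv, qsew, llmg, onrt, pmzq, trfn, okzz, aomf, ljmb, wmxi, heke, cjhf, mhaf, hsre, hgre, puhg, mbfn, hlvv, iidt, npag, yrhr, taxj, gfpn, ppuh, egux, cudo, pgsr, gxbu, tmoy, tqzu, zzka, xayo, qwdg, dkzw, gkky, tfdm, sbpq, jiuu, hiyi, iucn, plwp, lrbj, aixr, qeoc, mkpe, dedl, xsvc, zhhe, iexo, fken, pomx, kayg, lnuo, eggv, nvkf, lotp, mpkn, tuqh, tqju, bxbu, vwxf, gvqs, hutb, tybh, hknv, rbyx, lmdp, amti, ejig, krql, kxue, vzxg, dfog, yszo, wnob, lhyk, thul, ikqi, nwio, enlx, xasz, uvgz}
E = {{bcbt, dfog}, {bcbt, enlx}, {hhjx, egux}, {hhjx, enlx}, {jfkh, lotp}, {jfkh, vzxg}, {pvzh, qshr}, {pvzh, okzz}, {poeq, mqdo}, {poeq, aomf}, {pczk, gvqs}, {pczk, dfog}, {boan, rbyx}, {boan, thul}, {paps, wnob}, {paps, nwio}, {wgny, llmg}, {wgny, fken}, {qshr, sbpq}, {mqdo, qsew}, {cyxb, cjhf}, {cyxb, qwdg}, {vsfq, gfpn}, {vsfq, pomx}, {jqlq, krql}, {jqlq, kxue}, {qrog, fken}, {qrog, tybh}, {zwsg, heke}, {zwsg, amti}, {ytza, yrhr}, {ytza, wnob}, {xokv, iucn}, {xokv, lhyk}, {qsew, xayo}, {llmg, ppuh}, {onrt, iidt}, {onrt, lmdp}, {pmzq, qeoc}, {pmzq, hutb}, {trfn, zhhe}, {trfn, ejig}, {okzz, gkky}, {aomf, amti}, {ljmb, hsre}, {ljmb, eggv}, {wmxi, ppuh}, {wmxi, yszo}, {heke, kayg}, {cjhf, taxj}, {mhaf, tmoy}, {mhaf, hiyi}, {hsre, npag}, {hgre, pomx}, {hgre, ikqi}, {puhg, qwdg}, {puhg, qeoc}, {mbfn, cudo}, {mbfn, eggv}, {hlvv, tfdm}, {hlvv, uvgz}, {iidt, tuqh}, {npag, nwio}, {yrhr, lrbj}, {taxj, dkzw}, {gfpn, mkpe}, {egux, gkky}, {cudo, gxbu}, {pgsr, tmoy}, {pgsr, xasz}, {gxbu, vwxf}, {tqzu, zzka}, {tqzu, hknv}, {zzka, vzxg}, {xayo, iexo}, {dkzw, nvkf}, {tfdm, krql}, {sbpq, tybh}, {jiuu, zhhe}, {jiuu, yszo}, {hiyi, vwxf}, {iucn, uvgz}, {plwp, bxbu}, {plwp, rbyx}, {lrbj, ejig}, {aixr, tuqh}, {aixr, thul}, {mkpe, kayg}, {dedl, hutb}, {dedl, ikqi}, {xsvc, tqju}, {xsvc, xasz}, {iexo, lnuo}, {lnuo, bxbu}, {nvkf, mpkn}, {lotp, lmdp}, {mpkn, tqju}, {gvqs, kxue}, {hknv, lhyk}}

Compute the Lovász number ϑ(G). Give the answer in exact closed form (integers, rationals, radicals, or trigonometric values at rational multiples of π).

N(hsre) = {ljmb, npag}, |N(hsre)| = 2.
deg(xasz) = 2; N(xasz) = {pgsr, xsvc}.
deg(thul) = 2; N(thul) = {boan, aixr}.
deg(hutb) = 2; N(hutb) = {pmzq, dedl}.
G on 99 vertices is 2-regular; a single 99-cycle (edge-transitive).
The 50 distinct eigenvalues: [2.0, 1.996, 1.984, 1.964, 1.936, 1.9, 1.857, 1.806, 1.748, 1.683, 1.611, 1.532, 1.447, 1.357, 1.261, 1.16, 1.054, 0.945, 0.831, 0.714, 0.594, 0.472, 0.347, 0.222, 0.095, -0.032, -0.158, -0.285, -0.41, -0.533, -0.654, -0.773, -0.888, -1.0, -1.108, -1.211, -1.31, -1.403, -1.491, -1.572, -1.647, -1.716, -1.778, -1.832, -1.879, -1.919, -1.951, -1.975, -1.991, -1.999].
λ_max=2, λ_min=-2*cos(pi/99); ϑ = −99·λ_min/(λ_max−λ_min) = 99*cos(pi/99)/(cos(pi/99) + 1).
Numerically 49.4875363.
49 ≤ 99*cos(pi/99)/(cos(pi/99) + 1) ≤ 50: both strict.

99*cos(pi/99)/(cos(pi/99) + 1)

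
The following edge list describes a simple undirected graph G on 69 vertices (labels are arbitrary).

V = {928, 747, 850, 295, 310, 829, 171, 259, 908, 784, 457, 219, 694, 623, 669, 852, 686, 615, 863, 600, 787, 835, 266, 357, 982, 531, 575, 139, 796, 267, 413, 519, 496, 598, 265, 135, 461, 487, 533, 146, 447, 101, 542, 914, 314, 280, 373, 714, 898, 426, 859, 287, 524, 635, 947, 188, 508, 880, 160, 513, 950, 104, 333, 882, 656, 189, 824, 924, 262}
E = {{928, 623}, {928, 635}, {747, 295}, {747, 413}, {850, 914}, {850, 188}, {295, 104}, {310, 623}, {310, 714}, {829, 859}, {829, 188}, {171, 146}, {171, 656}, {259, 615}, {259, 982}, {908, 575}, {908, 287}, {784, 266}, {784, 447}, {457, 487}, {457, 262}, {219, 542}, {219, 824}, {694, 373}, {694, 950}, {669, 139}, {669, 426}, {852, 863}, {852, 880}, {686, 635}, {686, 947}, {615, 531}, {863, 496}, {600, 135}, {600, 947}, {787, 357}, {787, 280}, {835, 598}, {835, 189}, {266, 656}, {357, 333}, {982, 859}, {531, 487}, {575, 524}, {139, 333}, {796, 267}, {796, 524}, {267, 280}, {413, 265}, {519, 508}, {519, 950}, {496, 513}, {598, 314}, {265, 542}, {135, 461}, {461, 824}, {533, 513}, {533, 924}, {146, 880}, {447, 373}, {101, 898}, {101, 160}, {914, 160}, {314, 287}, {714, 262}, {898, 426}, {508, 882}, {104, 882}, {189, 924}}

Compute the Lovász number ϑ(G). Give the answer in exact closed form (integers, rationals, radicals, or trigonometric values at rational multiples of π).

Vertex 496 has 2 neighbors: 863, 513.
Vertex 880 has 2 neighbors: 852, 146.
Vertex 859 has 2 neighbors: 829, 982.
N(189) = {835, 924}, |N(189)| = 2.
deg(v) = 2 for all v (|V|=69); connected 2-regular on 69 ⇒ C_{69}.
spec(A) ≈ [2.0, 1.991714, 1.966923, 1.925835, 1.868788, 1.796255, 1.708839, 1.607262, 1.492367, 1.365106, 1.226534, 1.077797, 0.92013, 0.754838, 0.583292, 0.406912, 0.22716, 0.045526, -0.136485, -0.317365, -0.495616, -0.669759, -0.838353, -1.0, -1.153361, -1.297164, -1.430219, -1.551423, -1.659771, -1.754365, -1.834423, -1.899279, -1.948398, -1.981372, -1.997927] (distinct, 6 d.p.).
Lovász (edge-transitive): ϑ = −69·(-2*cos(pi/69))/((2)−(-2*cos(pi/69))) = 69*cos(pi/69)/(cos(pi/69) + 1).
ϑ(G) ≈ 34.48211.
Lovász sandwich 34 ≤ 69*cos(pi/69)/(cos(pi/69) + 1) ≤ 35: both strict.

69*cos(pi/69)/(cos(pi/69) + 1)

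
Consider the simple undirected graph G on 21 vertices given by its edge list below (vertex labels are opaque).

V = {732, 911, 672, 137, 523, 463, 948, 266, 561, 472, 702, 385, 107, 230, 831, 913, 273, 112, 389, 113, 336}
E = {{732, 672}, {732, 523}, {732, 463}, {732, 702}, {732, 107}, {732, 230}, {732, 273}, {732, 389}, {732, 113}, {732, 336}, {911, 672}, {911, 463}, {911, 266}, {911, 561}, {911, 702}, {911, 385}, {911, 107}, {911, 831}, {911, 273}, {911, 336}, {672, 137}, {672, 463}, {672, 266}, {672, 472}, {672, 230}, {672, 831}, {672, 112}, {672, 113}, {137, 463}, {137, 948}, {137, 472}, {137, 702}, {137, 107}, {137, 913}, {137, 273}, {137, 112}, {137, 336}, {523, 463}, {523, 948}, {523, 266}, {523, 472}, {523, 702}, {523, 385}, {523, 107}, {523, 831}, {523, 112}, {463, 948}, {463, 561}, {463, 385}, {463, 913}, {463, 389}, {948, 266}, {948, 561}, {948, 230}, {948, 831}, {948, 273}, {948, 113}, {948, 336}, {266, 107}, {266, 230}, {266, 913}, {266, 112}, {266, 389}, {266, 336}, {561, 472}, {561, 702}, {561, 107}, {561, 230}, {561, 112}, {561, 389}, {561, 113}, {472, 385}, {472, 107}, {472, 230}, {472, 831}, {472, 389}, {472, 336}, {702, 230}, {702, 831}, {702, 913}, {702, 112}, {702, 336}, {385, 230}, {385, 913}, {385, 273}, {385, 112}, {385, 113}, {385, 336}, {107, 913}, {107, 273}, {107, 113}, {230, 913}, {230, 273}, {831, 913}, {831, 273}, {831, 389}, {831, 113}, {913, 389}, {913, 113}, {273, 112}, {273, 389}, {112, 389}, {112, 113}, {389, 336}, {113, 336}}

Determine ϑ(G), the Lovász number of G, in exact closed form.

Vertex 389 has 10 neighbors: 732, 463, 266, 561, 472, 831, 913, 273, 112, 336.
deg(112) = 10; N(112) = {672, 137, 523, 266, 561, 702, 385, 273, 389, 113}.
N(113) = {732, 672, 948, 561, 385, 107, 831, 913, 112, 336}, |N(113)| = 10.
N(672) = {732, 911, 137, 463, 266, 472, 230, 831, 112, 113}, |N(672)| = 10.
Regular of degree 10 on 21 vertices: this is K(7,2), the Kneser graph.
spec(A) ≈ [10.0, 1.0, -4.0] (distinct, 4 d.p.).
With N=21: ϑ(G) = 21·(-1*(-4))/(10−(-4)) = 6.
Numerically 6.00000000.

6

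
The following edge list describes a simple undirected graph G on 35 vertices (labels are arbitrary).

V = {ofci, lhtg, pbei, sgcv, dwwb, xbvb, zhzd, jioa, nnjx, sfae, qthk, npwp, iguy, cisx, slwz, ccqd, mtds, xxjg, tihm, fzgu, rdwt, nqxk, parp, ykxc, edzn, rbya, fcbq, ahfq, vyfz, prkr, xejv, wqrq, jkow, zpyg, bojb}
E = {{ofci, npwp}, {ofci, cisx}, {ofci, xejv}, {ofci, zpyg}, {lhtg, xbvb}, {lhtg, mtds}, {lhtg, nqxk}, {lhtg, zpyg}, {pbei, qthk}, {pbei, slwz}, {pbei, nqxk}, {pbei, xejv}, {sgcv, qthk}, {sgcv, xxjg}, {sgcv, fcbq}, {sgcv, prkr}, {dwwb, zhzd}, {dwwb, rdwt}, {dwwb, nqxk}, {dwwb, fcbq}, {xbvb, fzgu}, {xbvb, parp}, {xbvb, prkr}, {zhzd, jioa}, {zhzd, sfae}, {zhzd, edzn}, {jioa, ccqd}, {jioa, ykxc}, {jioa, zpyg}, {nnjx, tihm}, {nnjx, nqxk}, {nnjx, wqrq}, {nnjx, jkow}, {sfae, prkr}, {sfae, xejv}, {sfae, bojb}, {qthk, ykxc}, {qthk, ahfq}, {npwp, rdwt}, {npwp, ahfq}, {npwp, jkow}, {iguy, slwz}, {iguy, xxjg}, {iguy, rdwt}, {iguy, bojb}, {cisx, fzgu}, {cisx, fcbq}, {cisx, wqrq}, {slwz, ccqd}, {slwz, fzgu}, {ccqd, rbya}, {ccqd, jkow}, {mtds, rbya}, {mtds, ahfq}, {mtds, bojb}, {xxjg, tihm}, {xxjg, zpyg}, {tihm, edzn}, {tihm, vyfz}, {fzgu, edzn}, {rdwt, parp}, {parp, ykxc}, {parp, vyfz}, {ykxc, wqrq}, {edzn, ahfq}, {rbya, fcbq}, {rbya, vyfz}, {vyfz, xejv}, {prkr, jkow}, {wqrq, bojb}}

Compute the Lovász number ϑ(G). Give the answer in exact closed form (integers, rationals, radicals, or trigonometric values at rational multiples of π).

Vertex zhzd has 4 neighbors: dwwb, jioa, sfae, edzn.
deg(rdwt) = 4; N(rdwt) = {dwwb, npwp, iguy, parp}.
deg(sfae) = 4; N(sfae) = {zhzd, prkr, xejv, bojb}.
deg(bojb) = 4; N(bojb) = {sfae, iguy, mtds, wqrq}.
deg(v) = 4 for all v (|V|=35); Kneser K(7,3) on C(7,3)=35 vertices.
The 4 distinct eigenvalues: [4.0, 2.0, -1.0, -3.0].
λ_max=4, λ_min=-3; ϑ = −35·λ_min/(λ_max−λ_min) = 15.
Numerically 15.0000.

15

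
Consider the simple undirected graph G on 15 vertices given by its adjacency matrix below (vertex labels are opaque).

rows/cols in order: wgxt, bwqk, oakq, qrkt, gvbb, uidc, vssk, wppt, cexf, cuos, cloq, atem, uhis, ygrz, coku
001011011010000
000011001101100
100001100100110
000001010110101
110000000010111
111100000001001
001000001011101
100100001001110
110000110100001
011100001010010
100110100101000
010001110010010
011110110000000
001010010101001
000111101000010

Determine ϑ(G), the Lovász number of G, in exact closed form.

Vertex cexf has 6 neighbors: wgxt, bwqk, vssk, wppt, cuos, coku.
Vertex bwqk has 6 neighbors: gvbb, uidc, cexf, cuos, atem, uhis.
N(ygrz) = {oakq, gvbb, wppt, cuos, atem, coku}, |N(ygrz)| = 6.
N(uidc) = {wgxt, bwqk, oakq, qrkt, atem, coku}, |N(uidc)| = 6.
Every vertex has degree 6 (N=15); this is K(6,2), the Kneser graph.
The 3 distinct eigenvalues: [6.0, 1.0, -3.0].
−15·(-3) / ((6)−(-3)) = 5 = ϑ(G).
≈ 5.0000 (to 4 d.p.).

5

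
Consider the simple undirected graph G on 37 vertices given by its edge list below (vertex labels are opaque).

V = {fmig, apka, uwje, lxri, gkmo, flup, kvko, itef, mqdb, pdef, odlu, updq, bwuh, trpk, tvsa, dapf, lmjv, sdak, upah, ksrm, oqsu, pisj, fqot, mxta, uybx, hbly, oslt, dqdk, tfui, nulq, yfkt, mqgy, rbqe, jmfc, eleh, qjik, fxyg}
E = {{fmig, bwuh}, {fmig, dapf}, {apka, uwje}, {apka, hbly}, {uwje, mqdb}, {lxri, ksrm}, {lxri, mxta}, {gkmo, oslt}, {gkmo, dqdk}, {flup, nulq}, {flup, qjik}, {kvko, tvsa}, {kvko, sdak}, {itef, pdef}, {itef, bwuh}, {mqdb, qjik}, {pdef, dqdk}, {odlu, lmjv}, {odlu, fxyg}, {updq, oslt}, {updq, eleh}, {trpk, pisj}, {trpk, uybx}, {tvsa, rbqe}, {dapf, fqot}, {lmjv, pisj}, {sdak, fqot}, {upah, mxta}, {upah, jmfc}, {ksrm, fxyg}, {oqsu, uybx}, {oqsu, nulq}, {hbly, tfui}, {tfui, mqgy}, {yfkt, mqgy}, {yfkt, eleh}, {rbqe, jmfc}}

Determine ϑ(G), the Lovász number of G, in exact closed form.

37*cos(pi/37)/(cos(pi/37) + 1)

deg(hbly) = 2; N(hbly) = {apka, tfui}.
Vertex mxta has 2 neighbors: lxri, upah.
N(yfkt) = {mqgy, eleh}, |N(yfkt)| = 2.
Vertex nulq has 2 neighbors: flup, oqsu.
Every vertex has degree 2 (N=37); connected 2-regular on 37 ⇒ C_{37}.
spec(A) ≈ [2.0, 1.9712, 1.8858, 1.746, 1.5561, 1.3213, 1.0486, 0.7457, 0.4214, 0.0849, -0.254, -0.5856, -0.9004, -1.1893, -1.4439, -1.657, -1.8225, -1.9355, -1.9928] (distinct, 4 d.p.).
ϑ = −N·λ_min/(λ_max−λ_min) = −37·(-2*cos(pi/37))/(2−(-2*cos(pi/37))) = 37*cos(pi/37)/(cos(pi/37) + 1).
Numerically 18.46661664.
Check 18 ≤ 37*cos(pi/37)/(cos(pi/37) + 1) ≤ 19: both strict.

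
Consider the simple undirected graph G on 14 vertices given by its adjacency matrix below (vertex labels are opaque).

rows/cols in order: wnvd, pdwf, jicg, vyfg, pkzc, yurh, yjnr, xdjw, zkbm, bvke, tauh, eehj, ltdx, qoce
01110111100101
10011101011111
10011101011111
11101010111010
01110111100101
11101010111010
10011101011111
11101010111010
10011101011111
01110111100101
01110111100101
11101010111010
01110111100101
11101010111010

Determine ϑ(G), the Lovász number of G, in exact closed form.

5

Vertex tauh has 9 neighbors: pdwf, jicg, vyfg, yurh, yjnr, xdjw, zkbm, eehj, qoce.
N(jicg) = {wnvd, vyfg, pkzc, yurh, xdjw, bvke, tauh, eehj, ltdx, qoce}, |N(jicg)| = 10.
Vertex zkbm has 10 neighbors: wnvd, vyfg, pkzc, yurh, xdjw, bvke, tauh, eehj, ltdx, qoce.
N(eehj) = {wnvd, pdwf, jicg, pkzc, yjnr, zkbm, bvke, tauh, ltdx}, |N(eehj)| = 9.
Complete multipartite on [5, 5, 4]: sandwich collapses at ϑ=5.
Numerically 5.000000000.
α=5, χ(Ḡ)=5; ϑ=5 lies between (collapsed).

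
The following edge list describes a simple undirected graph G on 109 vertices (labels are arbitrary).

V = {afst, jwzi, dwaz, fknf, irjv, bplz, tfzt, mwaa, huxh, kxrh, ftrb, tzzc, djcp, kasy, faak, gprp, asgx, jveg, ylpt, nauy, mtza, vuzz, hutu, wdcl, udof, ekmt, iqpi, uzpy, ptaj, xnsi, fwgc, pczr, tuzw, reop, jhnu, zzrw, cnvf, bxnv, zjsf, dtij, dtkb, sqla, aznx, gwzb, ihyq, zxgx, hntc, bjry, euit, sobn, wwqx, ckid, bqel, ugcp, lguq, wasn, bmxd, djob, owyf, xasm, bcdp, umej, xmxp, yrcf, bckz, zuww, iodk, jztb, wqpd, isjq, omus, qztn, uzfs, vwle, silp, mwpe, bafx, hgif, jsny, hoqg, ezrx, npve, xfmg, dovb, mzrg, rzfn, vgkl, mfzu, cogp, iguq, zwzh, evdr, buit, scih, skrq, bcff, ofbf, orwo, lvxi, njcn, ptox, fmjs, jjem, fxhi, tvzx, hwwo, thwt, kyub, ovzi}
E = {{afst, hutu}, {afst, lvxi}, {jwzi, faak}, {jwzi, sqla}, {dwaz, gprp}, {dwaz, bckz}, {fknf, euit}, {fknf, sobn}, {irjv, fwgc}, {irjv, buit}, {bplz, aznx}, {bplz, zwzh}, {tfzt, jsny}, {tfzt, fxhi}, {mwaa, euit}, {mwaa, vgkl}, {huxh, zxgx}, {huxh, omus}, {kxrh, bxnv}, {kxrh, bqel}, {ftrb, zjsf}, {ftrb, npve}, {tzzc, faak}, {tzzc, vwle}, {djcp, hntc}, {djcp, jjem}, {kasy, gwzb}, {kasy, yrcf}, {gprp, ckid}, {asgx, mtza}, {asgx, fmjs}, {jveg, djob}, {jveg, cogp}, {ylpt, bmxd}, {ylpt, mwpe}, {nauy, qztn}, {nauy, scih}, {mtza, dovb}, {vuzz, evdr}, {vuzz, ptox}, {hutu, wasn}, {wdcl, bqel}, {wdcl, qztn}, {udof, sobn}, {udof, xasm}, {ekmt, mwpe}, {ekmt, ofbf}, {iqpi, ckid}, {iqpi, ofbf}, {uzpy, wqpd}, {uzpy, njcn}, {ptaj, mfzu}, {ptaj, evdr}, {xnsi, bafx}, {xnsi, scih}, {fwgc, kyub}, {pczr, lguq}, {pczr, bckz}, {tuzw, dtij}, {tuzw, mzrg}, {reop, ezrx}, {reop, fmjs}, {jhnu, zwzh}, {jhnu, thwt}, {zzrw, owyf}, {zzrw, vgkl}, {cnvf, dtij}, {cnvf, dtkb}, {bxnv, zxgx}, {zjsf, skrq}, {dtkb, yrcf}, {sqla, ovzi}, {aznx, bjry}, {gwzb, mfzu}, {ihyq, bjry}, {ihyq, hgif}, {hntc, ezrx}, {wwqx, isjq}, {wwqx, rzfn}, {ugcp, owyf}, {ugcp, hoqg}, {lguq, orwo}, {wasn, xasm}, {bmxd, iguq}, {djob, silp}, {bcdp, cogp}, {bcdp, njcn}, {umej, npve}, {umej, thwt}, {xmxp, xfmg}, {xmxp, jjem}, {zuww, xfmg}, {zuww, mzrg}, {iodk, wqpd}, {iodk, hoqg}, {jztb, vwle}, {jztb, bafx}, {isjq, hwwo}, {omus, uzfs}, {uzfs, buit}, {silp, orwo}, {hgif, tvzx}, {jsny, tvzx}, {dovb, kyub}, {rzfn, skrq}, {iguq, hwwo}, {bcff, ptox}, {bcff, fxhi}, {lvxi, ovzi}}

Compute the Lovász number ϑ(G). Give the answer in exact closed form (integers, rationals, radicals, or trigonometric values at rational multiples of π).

109*cos(pi/109)/(cos(pi/109) + 1)

Vertex iqpi has 2 neighbors: ckid, ofbf.
Vertex mwpe has 2 neighbors: ylpt, ekmt.
N(npve) = {ftrb, umej}, |N(npve)| = 2.
deg(ylpt) = 2; N(ylpt) = {bmxd, mwpe}.
Regular of degree 2 on 109 vertices: the odd cycle C_{109}.
The 55 distinct eigenvalues: [2.0, 1.99668, 1.98672, 1.97017, 1.94707, 1.9175, 1.88157, 1.83938, 1.79108, 1.73683, 1.67682, 1.61123, 1.54029, 1.46424, 1.38332, 1.2978, 1.20797, 1.11413, 1.01659, 0.91568, 0.81172, 0.70506, 0.59606, 0.48509, 0.3725, 0.25867, 0.14399, 0.02882, -0.08644, -0.20141, -0.31572, -0.42897, -0.5408, -0.65083, -0.7587, -0.86406, -0.96654, -1.06581, -1.16154, -1.25341, -1.34111, -1.42437, -1.50289, -1.57642, -1.64471, -1.70754, -1.76469, -1.81598, -1.86125, -1.90032, -1.93309, -1.95943, -1.97927, -1.99253, -1.99917].
Lovász (edge-transitive): ϑ = −109·(-2*cos(pi/109))/((2)−(-2*cos(pi/109))) = 109*cos(pi/109)/(cos(pi/109) + 1).
≈ 54.488680079 (to 9 d.p.).
α=54, χ(Ḡ)=55; ϑ=109*cos(pi/109)/(cos(pi/109) + 1) lies between (both strict).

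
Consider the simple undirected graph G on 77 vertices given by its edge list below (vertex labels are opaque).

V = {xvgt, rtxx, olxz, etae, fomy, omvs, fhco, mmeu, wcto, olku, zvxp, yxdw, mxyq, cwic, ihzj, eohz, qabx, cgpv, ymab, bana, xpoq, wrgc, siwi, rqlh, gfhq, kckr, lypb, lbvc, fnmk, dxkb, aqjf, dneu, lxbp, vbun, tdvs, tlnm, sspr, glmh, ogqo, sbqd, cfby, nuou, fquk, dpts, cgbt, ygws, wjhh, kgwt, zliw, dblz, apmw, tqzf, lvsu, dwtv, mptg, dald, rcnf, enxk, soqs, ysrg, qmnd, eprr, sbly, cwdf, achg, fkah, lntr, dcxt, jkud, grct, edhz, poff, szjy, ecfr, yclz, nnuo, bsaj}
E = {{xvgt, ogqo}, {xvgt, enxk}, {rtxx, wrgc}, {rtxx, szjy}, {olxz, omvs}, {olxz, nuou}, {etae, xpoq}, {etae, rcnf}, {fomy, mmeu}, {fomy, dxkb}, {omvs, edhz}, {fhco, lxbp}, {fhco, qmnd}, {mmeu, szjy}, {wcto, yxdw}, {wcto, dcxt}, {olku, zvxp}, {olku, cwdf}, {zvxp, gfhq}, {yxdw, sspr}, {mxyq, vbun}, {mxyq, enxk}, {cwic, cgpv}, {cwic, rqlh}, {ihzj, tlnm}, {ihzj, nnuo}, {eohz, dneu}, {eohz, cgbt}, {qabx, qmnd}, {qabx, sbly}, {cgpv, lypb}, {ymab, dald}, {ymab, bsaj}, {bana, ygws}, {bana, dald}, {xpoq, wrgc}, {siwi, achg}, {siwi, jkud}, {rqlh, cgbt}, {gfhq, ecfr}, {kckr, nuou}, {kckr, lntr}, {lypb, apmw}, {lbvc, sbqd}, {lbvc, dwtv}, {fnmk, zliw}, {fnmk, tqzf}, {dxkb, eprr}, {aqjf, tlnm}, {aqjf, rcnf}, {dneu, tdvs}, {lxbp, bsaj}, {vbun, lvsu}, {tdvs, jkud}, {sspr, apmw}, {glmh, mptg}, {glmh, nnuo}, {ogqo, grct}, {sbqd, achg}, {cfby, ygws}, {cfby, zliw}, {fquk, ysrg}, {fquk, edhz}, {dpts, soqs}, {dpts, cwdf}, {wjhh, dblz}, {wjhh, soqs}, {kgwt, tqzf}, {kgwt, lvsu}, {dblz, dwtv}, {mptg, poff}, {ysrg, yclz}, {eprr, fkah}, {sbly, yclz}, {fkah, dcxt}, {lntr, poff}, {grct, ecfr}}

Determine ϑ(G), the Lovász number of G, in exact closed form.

77*cos(pi/77)/(cos(pi/77) + 1)

deg(ogqo) = 2; N(ogqo) = {xvgt, grct}.
deg(cwic) = 2; N(cwic) = {cgpv, rqlh}.
Vertex cwdf has 2 neighbors: olku, dpts.
N(gfhq) = {zvxp, ecfr}, |N(gfhq)| = 2.
77-vertex 2-regular graph: this is C_{77}, the 77-cycle.
spec(A) ≈ [2.0, 1.99335, 1.97342, 1.94037, 1.89441, 1.83583, 1.76504, 1.68251, 1.58877, 1.48447, 1.37028, 1.24698, 1.11538, 0.97635, 0.83083, 0.67978, 0.5242, 0.36514, 0.20365, 0.0408, -0.12232, -0.28463, -0.44504, -0.60249, -0.75593, -0.90434, -1.04674, -1.18216, -1.30972, -1.42856, -1.5379, -1.637, -1.72521, -1.80194, -1.86667, -1.91899, -1.95853, -1.98504, -1.99834] (distinct, 5 d.p.).
With N=77: ϑ(G) = 77·(-(-1)*2*cos(pi/77))/(2−(-2*cos(pi/77))) = 77*cos(pi/77)/(cos(pi/77) + 1).
ϑ(G) ≈ 38.483973.
α=38, χ(Ḡ)=39; ϑ=77*cos(pi/77)/(cos(pi/77) + 1) lies between (both strict).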